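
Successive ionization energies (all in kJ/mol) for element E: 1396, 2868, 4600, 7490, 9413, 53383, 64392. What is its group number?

Group 15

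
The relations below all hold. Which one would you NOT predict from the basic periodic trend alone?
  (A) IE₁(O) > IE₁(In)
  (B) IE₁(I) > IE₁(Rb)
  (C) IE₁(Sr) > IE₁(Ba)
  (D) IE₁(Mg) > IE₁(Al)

(D)

The general trend: first ionization energy increases across a period and decreases down a group.
(A) O (period 2, group 16) vs In (period 5, group 13): the stated order agrees with the simple trend.
(B) I (period 5, group 17) vs Rb (period 5, group 1): the stated order agrees with the simple trend.
(C) Sr (period 5, group 2) vs Ba (period 6, group 2): the stated order agrees with the simple trend.
(D) Mg (period 3, group 2) vs Al (period 3, group 13): the stated order contradicts the simple trend.
The exception is (D): Al's single 3p electron is easier to remove than one from Mg's filled 3s².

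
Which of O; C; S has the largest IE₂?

O

The second ionization energy removes an electron from the +1 ion. For each element: O⁺ still has 5 valence electrons; C⁺ still has 3 valence electrons; S⁺ still has 5 valence electrons.
All are still removing valence electrons, so compare the +1 ions as you would atoms: IE_2 generally rises across a period (higher Z_eff) and falls down a group (larger shell), subject to the usual subshell exceptions.
Valence configurations: O⁺ [He]2s²2p³, C⁺ [He]2s²2p¹, S⁺ [Ne]3s²3p³.
Approximate IE_2 values (kJ/mol): O 3388, C 2353, S 2252.
Putting it together, IE_2: S < C < O.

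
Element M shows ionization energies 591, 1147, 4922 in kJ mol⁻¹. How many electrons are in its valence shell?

Look for the largest jump between consecutive ionization energies: IE3/IE2 ≈ 4.3, far larger than any earlier ratio.
That jump marks the point where a core electron is being removed. So the atom has 2 valence electrons.

2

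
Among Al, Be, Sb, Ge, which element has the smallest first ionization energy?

Al

IE₁ increases left→right with effective nuclear charge and decreases top→bottom as the valence shell moves farther out.
These sit on a diagonal, where the across-period and down-group effects partly cancel.
Ge > Al: the two effects oppose for this pair; the across-period effect wins (762 vs 578 kJ/mol).
Sb > Ge: period and group pull opposite ways; the across-period shift dominates (831 vs 762 kJ/mol).
Be > Sb: period and group pull opposite ways; the down-group shift dominates (900 vs 831 kJ/mol).
Approximate values (kJ/mol): Be 900, Al 578, Ge 762, Sb 831.
The smallest first ionization energy among these belongs to Al.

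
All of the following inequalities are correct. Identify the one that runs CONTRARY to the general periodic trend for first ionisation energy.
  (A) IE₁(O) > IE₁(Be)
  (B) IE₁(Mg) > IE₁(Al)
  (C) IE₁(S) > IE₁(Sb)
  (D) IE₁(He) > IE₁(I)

The general trend: first ionisation energy increases across a period and decreases down a group.
(A) O (period 2, group 16) vs Be (period 2, group 2): the stated order agrees with the simple trend.
(B) Mg (period 3, group 2) vs Al (period 3, group 13): the stated order contradicts the simple trend.
(C) S (period 3, group 16) vs Sb (period 5, group 15): the stated order agrees with the simple trend.
(D) He (period 1, group 18) vs I (period 5, group 17): the stated order agrees with the simple trend.
The exception is (B): Al's single 3p electron is easier to remove than one from Mg's filled 3s².

(B)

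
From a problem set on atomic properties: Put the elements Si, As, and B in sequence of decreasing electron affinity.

Si > As > B

B is in period 2, group 13; Si is in period 3, group 14; As is in period 4, group 15.
EA tends to increase across a period and decrease down a group, though the pattern is less regular than for IE or radius.
These sit on a diagonal, where the across-period and down-group effects partly cancel.
As > B: the two effects oppose for this pair; the across-period effect wins (78 vs 27 kJ/mol).
Si > As: period and group pull opposite ways; the down-group shift dominates (134 vs 78 kJ/mol).
Approximate values (kJ/mol): B 27, Si 134, As 78.
So from highest to lowest: Si > As > B.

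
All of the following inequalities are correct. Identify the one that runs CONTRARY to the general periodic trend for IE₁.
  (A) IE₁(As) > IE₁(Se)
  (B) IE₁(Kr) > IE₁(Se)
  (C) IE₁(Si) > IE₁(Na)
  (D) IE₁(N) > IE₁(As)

The general trend: IE₁ increases across a period and decreases down a group.
(A) As (period 4, group 15) vs Se (period 4, group 16): the stated order contradicts the simple trend.
(B) Kr (period 4, group 18) vs Se (period 4, group 16): the stated order agrees with the simple trend.
(C) Si (period 3, group 14) vs Na (period 3, group 1): the stated order agrees with the simple trend.
(D) N (period 2, group 15) vs As (period 4, group 15): the stated order agrees with the simple trend.
The exception is (A): Se (4p⁴) ionizes more easily than half-filled As (4p³).

(A)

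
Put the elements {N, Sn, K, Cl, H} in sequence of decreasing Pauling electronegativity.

Atoms toward the upper right of the periodic table pull bonding electrons most strongly.
These span different periods and groups, so the two trends combine.
Sn > K: the two effects oppose for this pair; the across-period effect wins (1.96 vs 0.82).
H > Sn: period and group pull opposite ways; the down-group shift dominates (2.20 vs 1.96).
N > H: the two effects oppose for this pair; the across-period effect wins (3.04 vs 2.20).
Cl > N: the two effects oppose for this pair; the across-period effect wins (3.16 vs 3.04).
Tabulated electronegativity (Pauling): H 2.20, N 3.04, Cl 3.16, K 0.82, Sn 1.96.
So from highest to lowest: Cl > N > H > Sn > K.

Cl > N > H > Sn > K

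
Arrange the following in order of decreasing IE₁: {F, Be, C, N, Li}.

Li is in period 2, group 1; Be is in period 2, group 2; C is in period 2, group 14; N is in period 2, group 15; F is in period 2, group 17.
Removing the outermost electron gets harder across a period and easier down a group.
All lie in period 2, so first ionization energy increases left to right.
So from highest to lowest: F > N > C > Be > Li.

F > N > C > Be > Li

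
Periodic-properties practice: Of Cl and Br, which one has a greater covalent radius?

Br

Cl is in period 3, group 17; Br is in period 4, group 17.
Across a period the added protons contract the valence shell; down a group each new principal shell makes the atom larger.
All are in group 17, so atomic radius increases down the group.
So Br has the greater covalent radius (Br > Cl).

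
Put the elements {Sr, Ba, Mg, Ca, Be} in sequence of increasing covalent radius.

Be < Mg < Ca < Sr < Ba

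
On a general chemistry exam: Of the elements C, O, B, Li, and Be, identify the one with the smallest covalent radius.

O

Li is in period 2, group 1; Be is in period 2, group 2; B is in period 2, group 13; C is in period 2, group 14; O is in period 2, group 16.
Moving right in a period, electrons are added to the same shell under a stronger nuclear pull, so atoms get smaller; moving down, a new shell is opened and atoms get larger.
All lie in period 2, so atomic radius increases right to left.
The smallest covalent radius among these belongs to O.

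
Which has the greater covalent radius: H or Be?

Be

H is in period 1, group 1; Be is in period 2, group 2.
Atomic radius shrinks across a period as nuclear charge pulls the same shell inward, and grows down a group as new shells are added.
A diagonal step moves right (one effect) and down (the opposite effect) at once.
Be > H: period and group pull opposite ways; the down-group shift dominates (102 vs 32 pm).
Tabulated atomic radius (pm): H 32, Be 102.
So Be has the greater covalent radius (Be > H).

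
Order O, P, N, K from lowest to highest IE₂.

P < N < K < O

IE_2 is the cost of taking one more electron from the +1 cation: O⁺ still has 5 valence electrons; P⁺ still has 4 valence electrons; N⁺ still has 4 valence electrons; K⁺ is the bare [Ar] core.
Usually core removal costs more than valence removal, but here the competition is close: a tightly held n=2 valence electron can cost more to remove than an n=3 core electron, so the actual values have to decide it.
Valence configurations: O⁺ [He]2s²2p³, P⁺ [Ne]3s²3p², N⁺ [He]2s²2p².
The numbers (kJ/mol): O 3388, P 1907, N 2856, K 3052.
Putting it together, IE_2: P < N < K < O.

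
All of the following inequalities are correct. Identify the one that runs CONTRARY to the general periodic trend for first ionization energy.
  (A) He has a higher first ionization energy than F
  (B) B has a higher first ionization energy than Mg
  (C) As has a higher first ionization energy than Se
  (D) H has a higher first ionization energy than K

The general trend: first ionization energy increases across a period and decreases down a group.
(A) He (period 1, group 18) vs F (period 2, group 17): the stated order agrees with the simple trend.
(B) B (period 2, group 13) vs Mg (period 3, group 2): the stated order agrees with the simple trend.
(C) As (period 4, group 15) vs Se (period 4, group 16): the stated order contradicts the simple trend.
(D) H (period 1, group 1) vs K (period 4, group 1): the stated order agrees with the simple trend.
The exception is (C): Se (4p⁴) ionizes more easily than half-filled As (4p³).

(C)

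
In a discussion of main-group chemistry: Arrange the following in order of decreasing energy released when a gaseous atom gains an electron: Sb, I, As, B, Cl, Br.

Cl > Br > I > Sb > As > B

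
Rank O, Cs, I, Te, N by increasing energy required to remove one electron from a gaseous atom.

Cs, Te, I, O, N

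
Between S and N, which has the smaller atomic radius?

N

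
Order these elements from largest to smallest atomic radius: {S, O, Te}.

Te > S > O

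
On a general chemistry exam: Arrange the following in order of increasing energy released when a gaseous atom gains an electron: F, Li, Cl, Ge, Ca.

Li is in period 2, group 1; F is in period 2, group 17; Cl is in period 3, group 17; Ca is in period 4, group 2; Ge is in period 4, group 14.
Atoms with high Z_eff and room in the valence shell (especially the halogens) have the most exothermic electron affinities.
Here both period and group differ, so the two effects have to be weighed against each other.
Li > Ca: period and group pull opposite ways; the down-group shift dominates (60 vs 2 kJ/mol).
Ge > Li: the two effects oppose for this pair; the across-period effect wins (119 vs 60 kJ/mol).
F > Ge: relative to Ge, both the across-period and down-group shifts push F's electron affinity up.
Cl > F: this pair runs against the simple trend — see the exception note.
Note the exception: Cl has a higher electron affinity than F, contrary to the simple trend — F's small 2p subshell makes the incoming electron feel strong e⁻–e⁻ repulsion, so Cl actually releases more energy on gaining an electron.
Tabulated electron affinity (kJ/mol): Li 60, F 328, Cl 349, Ca 2, Ge 119.
So from lowest to highest: Ca < Li < Ge < F < Cl.

Ca < Li < Ge < F < Cl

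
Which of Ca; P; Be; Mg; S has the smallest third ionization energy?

P

After 2 electrons have been removed, what remains? Ca²⁺ is the bare [Ar] core; P²⁺ still has 3 valence electrons; Be²⁺ is the bare [He] core; Mg²⁺ is the bare [Ne] core; S²⁺ still has 4 valence electrons.
Core electrons are held far more tightly than valence electrons, so Ca, Mg and Be top the IE_3 order.
Valence configurations: P²⁺ [Ne]3s²3p¹, S²⁺ [Ne]3s²3p².
The numbers (kJ/mol): Ca 4912, P 2914, Be 14849, Mg 7733, S 3357.
Putting it together, IE_3: P < S < Ca < Mg < Be.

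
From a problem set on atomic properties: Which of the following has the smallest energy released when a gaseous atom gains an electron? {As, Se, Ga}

Ga

Ga is in period 4, group 13; As is in period 4, group 15; Se is in period 4, group 16.
Adding an electron releases more energy for atoms nearer the top right (short of the noble gases).
All lie in period 4, so electron affinity increases left to right.
The smallest energy released when a gaseous atom gains an electron among these belongs to Ga.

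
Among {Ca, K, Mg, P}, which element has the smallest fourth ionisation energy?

P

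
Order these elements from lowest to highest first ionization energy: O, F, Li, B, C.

Li, B, C, O, F

Li is in period 2, group 1; B is in period 2, group 13; C is in period 2, group 14; O is in period 2, group 16; F is in period 2, group 17.
Removing the outermost electron gets harder across a period and easier down a group.
All lie in period 2, so first ionization energy increases left to right.
So from lowest to highest: Li < B < C < O < F.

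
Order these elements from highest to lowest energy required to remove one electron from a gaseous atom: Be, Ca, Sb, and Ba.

Be > Sb > Ca > Ba

Removing the outermost electron gets harder across a period and easier down a group.
These span different periods and groups, so the two trends combine.
Ca > Ba: Ca sits above Ba in group 2, so the down-group effect alone puts Ca higher.
Sb > Ca: the two effects oppose for this pair; the across-period effect wins (831 vs 590 kJ/mol).
Be > Sb: period and group pull opposite ways; the down-group shift dominates (900 vs 831 kJ/mol).
Approximate values (kJ/mol): Be 900, Ca 590, Sb 831, Ba 503.
So from highest to lowest: Be > Sb > Ca > Ba.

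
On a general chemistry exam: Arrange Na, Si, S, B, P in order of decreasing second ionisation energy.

Na > B > S > P > Si

Consider each +1 ion: Na⁺ is the bare [Ne] core; Si⁺ still has 3 valence electrons; S⁺ still has 5 valence electrons; B⁺ still has 2 valence electrons; P⁺ still has 4 valence electrons.
Breaking into a closed-shell core is much more expensive than removing a leftover valence electron — Na has the largest IE_2 here.
Valence configurations: Si⁺ [Ne]3s²3p¹, S⁺ [Ne]3s²3p³, B⁺ [He]2s², P⁺ [Ne]3s²3p².
Tabulated IE_2 (kJ/mol): Na 4562, Si 1577, S 2252, B 2427, P 1907.
Putting it together, IE_2: Si < P < S < B < Na.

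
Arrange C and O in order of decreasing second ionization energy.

O > C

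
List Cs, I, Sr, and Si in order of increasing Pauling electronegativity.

Si is in period 3, group 14; Sr is in period 5, group 2; I is in period 5, group 17; Cs is in period 6, group 1.
Electronegativity increases across a period and decreases down a group, tracking effective nuclear charge and atomic size.
These span different periods and groups, so the two trends combine.
Sr > Cs: both effects reinforce here, so Sr is clearly the higher of the two.
Si > Sr: both effects reinforce here, so Si is clearly the higher of the two.
I > Si: period and group pull opposite ways; the across-period shift dominates (2.66 vs 1.90).
Tabulated electronegativity (Pauling): Si 1.90, Sr 0.95, I 2.66, Cs 0.79.
So from lowest to highest: Cs < Sr < Si < I.

Cs < Sr < Si < I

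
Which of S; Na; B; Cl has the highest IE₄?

B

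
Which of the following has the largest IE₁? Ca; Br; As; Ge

Br

Ca is in period 4, group 2; Ge is in period 4, group 14; As is in period 4, group 15; Br is in period 4, group 17.
Across a period the outer electron is held more tightly (higher IE₁); down a group it sits in a higher shell, more shielded, and comes off more easily.
All lie in period 4, so first ionization energy increases left to right.
The largest IE₁ among these belongs to Br.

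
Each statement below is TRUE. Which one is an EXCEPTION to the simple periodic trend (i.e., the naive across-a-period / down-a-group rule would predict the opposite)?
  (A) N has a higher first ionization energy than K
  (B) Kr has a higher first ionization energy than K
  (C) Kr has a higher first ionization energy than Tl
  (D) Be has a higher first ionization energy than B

The general trend: first ionization energy increases across a period and decreases down a group.
(A) N (period 2, group 15) vs K (period 4, group 1): the stated order agrees with the simple trend.
(B) Kr (period 4, group 18) vs K (period 4, group 1): the stated order agrees with the simple trend.
(C) Kr (period 4, group 18) vs Tl (period 6, group 13): the stated order agrees with the simple trend.
(D) Be (period 2, group 2) vs B (period 2, group 13): the stated order contradicts the simple trend.
The exception is (D): removing B's lone 2p electron is easier than breaking Be's filled 2s².

(D)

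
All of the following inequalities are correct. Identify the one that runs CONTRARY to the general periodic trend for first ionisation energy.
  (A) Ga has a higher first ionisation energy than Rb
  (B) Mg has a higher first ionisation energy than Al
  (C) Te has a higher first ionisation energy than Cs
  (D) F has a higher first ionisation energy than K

The general trend: first ionisation energy increases across a period and decreases down a group.
(A) Ga (period 4, group 13) vs Rb (period 5, group 1): the stated order agrees with the simple trend.
(B) Mg (period 3, group 2) vs Al (period 3, group 13): the stated order contradicts the simple trend.
(C) Te (period 5, group 16) vs Cs (period 6, group 1): the stated order agrees with the simple trend.
(D) F (period 2, group 17) vs K (period 4, group 1): the stated order agrees with the simple trend.
The exception is (B): Al's single 3p electron is easier to remove than one from Mg's filled 3s².

(B)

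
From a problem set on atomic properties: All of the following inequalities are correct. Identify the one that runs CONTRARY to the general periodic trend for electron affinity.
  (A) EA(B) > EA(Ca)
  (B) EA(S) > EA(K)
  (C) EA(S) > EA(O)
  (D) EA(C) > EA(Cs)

(C)

The general trend: electron affinity increases across a period and decreases down a group.
(A) B (period 2, group 13) vs Ca (period 4, group 2): the stated order agrees with the simple trend.
(B) S (period 3, group 16) vs K (period 4, group 1): the stated order agrees with the simple trend.
(C) S (period 3, group 16) vs O (period 2, group 16): the stated order contradicts the simple trend.
(D) C (period 2, group 14) vs Cs (period 6, group 1): the stated order agrees with the simple trend.
The exception is (C): the compact 2p subshell of O repels the added electron more than S's larger 3p does.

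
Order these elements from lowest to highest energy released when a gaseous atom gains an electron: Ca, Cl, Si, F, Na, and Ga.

Electron affinity generally becomes more exothermic across a period toward the halogens and less exothermic down a group.
These span different periods and groups, so the two trends combine.
Ga > Ca: both are in period 4; the period trend gives Ga the larger value.
Na > Ga: period and group pull opposite ways; the down-group shift dominates (53 vs 29 kJ/mol).
Si > Na: both are in period 3; the period trend gives Si the larger value.
F > Si: relative to Si, both the across-period and down-group shifts push F's electron affinity up.
Cl > F: this pair runs against the simple trend — see the exception note.
Note the exception: Cl has a higher electron affinity than F, contrary to the simple trend — F's small 2p subshell makes the incoming electron feel strong e⁻–e⁻ repulsion, so Cl actually releases more energy on gaining an electron.
Approximate values (kJ/mol): F 328, Na 53, Si 134, Cl 349, Ca 2, Ga 29.
So from lowest to highest: Ca < Ga < Na < Si < F < Cl.

Ca < Ga < Na < Si < F < Cl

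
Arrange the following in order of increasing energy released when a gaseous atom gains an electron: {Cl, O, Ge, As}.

As < Ge < O < Cl

Electron affinity generally becomes more exothermic across a period toward the halogens and less exothermic down a group.
Here both period and group differ, so the two effects have to be weighed against each other.
Ge > As: this pair runs against the simple trend — see the exception note.
O > Ge: both effects reinforce here, so O is clearly the higher of the two.
Cl > O: period and group pull opposite ways; the across-period shift dominates (349 vs 141 kJ/mol).
Note the exception: Ge has a higher electron affinity than As, contrary to the simple trend — adding an electron to As's half-filled 4p³ is unfavourable, so Ge (4p²) has the more exothermic EA.
Tabulated electron affinity (kJ/mol): O 141, Cl 349, Ge 119, As 78.
So from lowest to highest: As < Ge < O < Cl.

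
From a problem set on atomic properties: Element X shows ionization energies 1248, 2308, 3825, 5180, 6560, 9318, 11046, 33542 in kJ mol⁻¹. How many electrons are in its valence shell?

Look for the largest jump between consecutive ionization energies: IE8/IE7 ≈ 3.0, far larger than any earlier ratio.
That jump marks the point where a core electron is being removed. So the atom has 7 valence electrons.

7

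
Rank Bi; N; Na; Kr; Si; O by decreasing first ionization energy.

N > Kr > O > Si > Bi > Na

N is in period 2, group 15; O is in period 2, group 16; Na is in period 3, group 1; Si is in period 3, group 14; Kr is in period 4, group 18; Bi is in period 6, group 15.
Removing the outermost electron gets harder across a period and easier down a group.
Neither a single period nor a single group — weigh both effects.
Bi > Na: the two effects oppose for this pair; the across-period effect wins (703 vs 496 kJ/mol).
Si > Bi: period and group pull opposite ways; the down-group shift dominates (786 vs 703 kJ/mol).
O > Si: both effects reinforce here, so O is clearly the higher of the two.
Kr > O: the two effects oppose for this pair; the across-period effect wins (1351 vs 1314 kJ/mol).
N > Kr: the two effects oppose for this pair; the down-group effect wins (1402 vs 1351 kJ/mol).
Note the exception: N has a higher first ionization energy than O, contrary to the simple trend — pairing an electron in O's 2p⁴ costs repulsion energy, so O ionizes more easily than half-filled N (2p³).
Tabulated first ionization energy (kJ/mol): N 1402, O 1314, Na 496, Si 786, Kr 1351, Bi 703.
So from highest to lowest: N > Kr > O > Si > Bi > Na.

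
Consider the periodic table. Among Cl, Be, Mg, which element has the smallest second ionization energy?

Mg

The second ionization energy removes an electron from the +1 ion. For each element: Cl⁺ still has 6 valence electrons; Be⁺ still has 1 valence electron; Mg⁺ still has 1 valence electron.
All are still removing valence electrons, so compare the +1 ions as you would atoms: IE_2 generally rises across a period (higher Z_eff) and falls down a group (larger shell), subject to the usual subshell exceptions.
Valence configurations: Cl⁺ [Ne]3s²3p⁴, Be⁺ [He]2s¹, Mg⁺ [Ne]3s¹.
The numbers (kJ/mol): Cl 2298, Be 1757, Mg 1451.
Overall IE_2 order: Mg < Be < Cl.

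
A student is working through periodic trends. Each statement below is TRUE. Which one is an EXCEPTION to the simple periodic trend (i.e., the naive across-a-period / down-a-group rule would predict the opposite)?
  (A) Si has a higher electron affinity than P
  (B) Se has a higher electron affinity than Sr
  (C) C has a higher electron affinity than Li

(A)

The general trend: electron affinity increases across a period and decreases down a group.
(A) Si (period 3, group 14) vs P (period 3, group 15): the stated order contradicts the simple trend.
(B) Se (period 4, group 16) vs Sr (period 5, group 2): the stated order agrees with the simple trend.
(C) C (period 2, group 14) vs Li (period 2, group 1): the stated order agrees with the simple trend.
The exception is (A): adding an electron to P's half-filled 3p³ is unfavourable, so Si (3p²) has the more exothermic EA.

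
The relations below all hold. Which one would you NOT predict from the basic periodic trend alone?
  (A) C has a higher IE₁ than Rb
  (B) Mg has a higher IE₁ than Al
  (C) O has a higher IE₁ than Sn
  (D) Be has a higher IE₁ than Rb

(B)

The general trend: IE₁ increases across a period and decreases down a group.
(A) C (period 2, group 14) vs Rb (period 5, group 1): the stated order agrees with the simple trend.
(B) Mg (period 3, group 2) vs Al (period 3, group 13): the stated order contradicts the simple trend.
(C) O (period 2, group 16) vs Sn (period 5, group 14): the stated order agrees with the simple trend.
(D) Be (period 2, group 2) vs Rb (period 5, group 1): the stated order agrees with the simple trend.
The exception is (B): Al's single 3p electron is easier to remove than one from Mg's filled 3s².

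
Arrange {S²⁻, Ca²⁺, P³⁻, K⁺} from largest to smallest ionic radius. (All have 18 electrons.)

P³⁻ > S²⁻ > K⁺ > Ca²⁺

All of these have 18 electrons, so size is governed by nuclear charge alone: the more protons, the stronger the pull on the same electron cloud, and the smaller the ion.
Nuclear charges: Ca²⁺ (Z=20), K⁺ (Z=19), S²⁻ (Z=16), P³⁻ (Z=15).
Largest to smallest: P³⁻ > S²⁻ > K⁺ > Ca²⁺.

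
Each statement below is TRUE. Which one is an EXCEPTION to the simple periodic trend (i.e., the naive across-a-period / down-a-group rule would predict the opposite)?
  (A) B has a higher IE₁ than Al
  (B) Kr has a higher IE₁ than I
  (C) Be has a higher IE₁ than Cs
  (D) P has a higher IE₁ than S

(D)

The general trend: IE₁ increases across a period and decreases down a group.
(A) B (period 2, group 13) vs Al (period 3, group 13): the stated order agrees with the simple trend.
(B) Kr (period 4, group 18) vs I (period 5, group 17): the stated order agrees with the simple trend.
(C) Be (period 2, group 2) vs Cs (period 6, group 1): the stated order agrees with the simple trend.
(D) P (period 3, group 15) vs S (period 3, group 16): the stated order contradicts the simple trend.
The exception is (D): S (3p⁴) ionizes more easily than half-filled P (3p³) because the paired 3p electron in S is pushed out by e⁻–e⁻ repulsion.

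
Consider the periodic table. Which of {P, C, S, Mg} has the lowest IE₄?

S

The fourth ionization energy removes an electron from the +3 ion. For each element: P³⁺ still has 2 valence electrons; C³⁺ still has 1 valence electron; S³⁺ still has 3 valence electrons; Mg³⁺ is already 1 electron into the core.
Core electrons are held far more tightly than valence electrons, so Mg tops the IE_4 order.
Valence configurations: P³⁺ [Ne]3s², C³⁺ [He]2s¹, S³⁺ [Ne]3s²3p¹.
S³⁺ loses a lone 3p electron whereas P³⁺ must break into a filled 3s² pair, so IE_4(P) > IE_4(S) even though S has the higher nuclear charge.
Approximate IE_4 values (kJ/mol): P 4964, C 6223, S 4556, Mg 10543.
Putting it together, IE_4: S < P < C < Mg.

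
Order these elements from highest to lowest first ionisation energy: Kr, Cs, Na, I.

Na is in period 3, group 1; Kr is in period 4, group 18; I is in period 5, group 17; Cs is in period 6, group 1.
Removing the outermost electron gets harder across a period and easier down a group.
These span different periods and groups, so the two trends combine.
Na > Cs: they share group 1; the group trend gives Na the larger value.
I > Na: period and group pull opposite ways; the across-period shift dominates (1008 vs 496 kJ/mol).
Kr > I: both effects reinforce here, so Kr is clearly the higher of the two.
Tabulated first ionization energy (kJ/mol): Na 496, Kr 1351, I 1008, Cs 376.
So from highest to lowest: Kr > I > Na > Cs.

Kr, I, Na, Cs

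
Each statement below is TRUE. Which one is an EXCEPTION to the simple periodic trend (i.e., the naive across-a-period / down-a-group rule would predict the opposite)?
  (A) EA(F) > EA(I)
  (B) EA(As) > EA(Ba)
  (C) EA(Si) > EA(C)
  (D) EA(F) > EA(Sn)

The general trend: electron affinity increases across a period and decreases down a group.
(A) F (period 2, group 17) vs I (period 5, group 17): the stated order agrees with the simple trend.
(B) As (period 4, group 15) vs Ba (period 6, group 2): the stated order agrees with the simple trend.
(C) Si (period 3, group 14) vs C (period 2, group 14): the stated order contradicts the simple trend.
(D) F (period 2, group 17) vs Sn (period 5, group 14): the stated order agrees with the simple trend.
The exception is (C): Si's larger, more diffuse 3p orbitals accept an added electron slightly more readily than C's compact 2p.

(C)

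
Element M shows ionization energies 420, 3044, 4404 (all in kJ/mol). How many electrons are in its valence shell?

Look for the largest jump between consecutive ionization energies: IE2/IE1 ≈ 7.2, far larger than any earlier ratio.
That jump marks the point where a core electron is being removed. So the atom has 1 valence electron.

1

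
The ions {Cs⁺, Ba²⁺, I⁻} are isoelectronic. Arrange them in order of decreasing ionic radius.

I⁻ > Cs⁺ > Ba²⁺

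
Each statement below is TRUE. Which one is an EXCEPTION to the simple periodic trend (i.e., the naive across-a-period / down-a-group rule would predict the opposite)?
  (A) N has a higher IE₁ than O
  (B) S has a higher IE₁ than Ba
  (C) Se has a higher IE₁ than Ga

(A)

The general trend: IE₁ increases across a period and decreases down a group.
(A) N (period 2, group 15) vs O (period 2, group 16): the stated order contradicts the simple trend.
(B) S (period 3, group 16) vs Ba (period 6, group 2): the stated order agrees with the simple trend.
(C) Se (period 4, group 16) vs Ga (period 4, group 13): the stated order agrees with the simple trend.
The exception is (A): pairing an electron in O's 2p⁴ costs repulsion energy, so O ionizes more easily than half-filled N (2p³).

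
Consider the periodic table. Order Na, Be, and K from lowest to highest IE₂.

The second ionization energy removes an electron from the +1 ion. For each element: Na⁺ is the bare [Ne] core; Be⁺ still has 1 valence electron; K⁺ is the bare [Ar] core.
Breaking into a closed-shell core is much more expensive than removing a leftover valence electron — K and Na have the largest IE_2 here.
Tabulated IE_2 (kJ/mol): Na 4562, Be 1757, K 3052.
So the second ionization energies run Be < K < Na.

Be < K < Na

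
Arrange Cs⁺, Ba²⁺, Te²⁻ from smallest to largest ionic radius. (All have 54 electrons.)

Ba²⁺ < Cs⁺ < Te²⁻

All of these have 54 electrons, so size is governed by nuclear charge alone: the more protons, the stronger the pull on the same electron cloud, and the smaller the ion.
Nuclear charges: Ba²⁺ (Z=56), Cs⁺ (Z=55), Te²⁻ (Z=52).
Smallest to largest: Ba²⁺ < Cs⁺ < Te²⁻.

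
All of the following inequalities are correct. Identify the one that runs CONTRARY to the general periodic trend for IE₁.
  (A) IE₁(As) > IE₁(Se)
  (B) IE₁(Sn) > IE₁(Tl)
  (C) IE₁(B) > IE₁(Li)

(A)

The general trend: IE₁ increases across a period and decreases down a group.
(A) As (period 4, group 15) vs Se (period 4, group 16): the stated order contradicts the simple trend.
(B) Sn (period 5, group 14) vs Tl (period 6, group 13): the stated order agrees with the simple trend.
(C) B (period 2, group 13) vs Li (period 2, group 1): the stated order agrees with the simple trend.
The exception is (A): Se (4p⁴) ionizes more easily than half-filled As (4p³).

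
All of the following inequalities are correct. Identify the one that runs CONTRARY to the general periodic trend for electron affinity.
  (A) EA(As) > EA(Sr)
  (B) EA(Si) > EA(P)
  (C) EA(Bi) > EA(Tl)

(B)

The general trend: electron affinity increases across a period and decreases down a group.
(A) As (period 4, group 15) vs Sr (period 5, group 2): the stated order agrees with the simple trend.
(B) Si (period 3, group 14) vs P (period 3, group 15): the stated order contradicts the simple trend.
(C) Bi (period 6, group 15) vs Tl (period 6, group 13): the stated order agrees with the simple trend.
The exception is (B): adding an electron to P's half-filled 3p³ is unfavourable, so Si (3p²) has the more exothermic EA.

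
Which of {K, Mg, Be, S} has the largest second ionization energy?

Consider each +1 ion: K⁺ is the bare [Ar] core; Mg⁺ still has 1 valence electron; Be⁺ still has 1 valence electron; S⁺ still has 5 valence electrons.
Breaking into a closed-shell core is much more expensive than removing a leftover valence electron — K has the largest IE_2 here.
Valence configurations: Mg⁺ [Ne]3s¹, Be⁺ [He]2s¹, S⁺ [Ne]3s²3p³.
Tabulated IE_2 (kJ/mol): K 3052, Mg 1451, Be 1757, S 2252.
So the second ionization energies run Mg < Be < S < K.

K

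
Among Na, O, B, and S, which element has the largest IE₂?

After 1 electron has been removed, what remains? Na⁺ is the bare [Ne] core; O⁺ still has 5 valence electrons; B⁺ still has 2 valence electrons; S⁺ still has 5 valence electrons.
Core electrons are held far more tightly than valence electrons, so Na tops the IE_2 order.
Valence configurations: O⁺ [He]2s²2p³, B⁺ [He]2s², S⁺ [Ne]3s²3p³.
Tabulated IE_2 (kJ/mol): Na 4562, O 3388, B 2427, S 2252.
Overall IE_2 order: S < B < O < Na.

Na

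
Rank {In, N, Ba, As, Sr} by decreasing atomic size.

Ba, Sr, In, As, N

N is in period 2, group 15; As is in period 4, group 15; Sr is in period 5, group 2; In is in period 5, group 13; Ba is in period 6, group 2.
Atomic radius shrinks across a period as nuclear charge pulls the same shell inward, and grows down a group as new shells are added.
Here both period and group differ, so the two effects have to be weighed against each other.
As > N: As sits below N in group 15, so the down-group effect alone puts As larger.
In > As: both effects reinforce here, so In is clearly the larger of the two.
Sr > In: Sr lies to the left of In in period 5, so the across-period effect alone puts Sr larger.
Ba > Sr: Ba sits below Sr in group 2, so the down-group effect alone puts Ba larger.
Approximate values (pm): N 71, As 121, Sr 185, In 142, Ba 196.
So from largest to smallest: Ba > Sr > In > As > N.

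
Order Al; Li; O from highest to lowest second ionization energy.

Li > O > Al

The second ionization energy removes an electron from the +1 ion. For each element: Al⁺ still has 2 valence electrons; Li⁺ is the bare [He] core; O⁺ still has 5 valence electrons.
Core electrons are held far more tightly than valence electrons, so Li tops the IE_2 order.
Valence configurations: Al⁺ [Ne]3s², O⁺ [He]2s²2p³.
The numbers (kJ/mol): Al 1817, Li 7298, O 3388.
Hence IE_2: Al < O < Li.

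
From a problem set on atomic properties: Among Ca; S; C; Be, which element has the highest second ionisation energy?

Consider each +1 ion: Ca⁺ still has 1 valence electron; S⁺ still has 5 valence electrons; C⁺ still has 3 valence electrons; Be⁺ still has 1 valence electron.
All are still removing valence electrons, so compare the +1 ions as you would atoms: IE_2 generally rises across a period (higher Z_eff) and falls down a group (larger shell), subject to the usual subshell exceptions.
Valence configurations: Ca⁺ [Ar]4s¹, S⁺ [Ne]3s²3p³, C⁺ [He]2s²2p¹, Be⁺ [He]2s¹.
Approximate IE_2 values (kJ/mol): Ca 1145, S 2252, C 2353, Be 1757.
Putting it together, IE_2: Ca < Be < S < C.

C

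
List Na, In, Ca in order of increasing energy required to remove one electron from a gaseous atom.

Na, In, Ca

First ionization energy rises across a period (greater Z_eff holds electrons more tightly) and falls down a group (valence electrons are farther from the nucleus).
These sit on a diagonal, where the across-period and down-group effects partly cancel.
In > Na: period and group pull opposite ways; the across-period shift dominates (558 vs 496 kJ/mol).
Ca > In: period and group pull opposite ways; the down-group shift dominates (590 vs 558 kJ/mol).
For reference (kJ/mol): Na 496, Ca 590, In 558.
So from lowest to highest: Na < In < Ca.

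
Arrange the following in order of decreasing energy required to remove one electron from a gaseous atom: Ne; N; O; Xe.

N is in period 2, group 15; O is in period 2, group 16; Ne is in period 2, group 18; Xe is in period 5, group 18.
IE₁ increases left→right with effective nuclear charge and decreases top→bottom as the valence shell moves farther out.
Neither a single period nor a single group — weigh both effects.
O > Xe: the two effects oppose for this pair; the down-group effect wins (1314 vs 1170 kJ/mol).
N > O: this pair runs against the simple trend — see the exception note.
Ne > N: both are in period 2; the period trend gives Ne the larger value.
Note the exception: N has a higher first ionization energy than O, contrary to the simple trend — pairing an electron in O's 2p⁴ costs repulsion energy, so O ionizes more easily than half-filled N (2p³).
Tabulated first ionization energy (kJ/mol): N 1402, O 1314, Ne 2081, Xe 1170.
So from highest to lowest: Ne > N > O > Xe.

Ne > N > O > Xe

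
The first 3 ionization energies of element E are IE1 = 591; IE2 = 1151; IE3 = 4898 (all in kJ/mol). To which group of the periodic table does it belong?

Group 2

Look for the largest jump between consecutive ionization energies: IE3/IE2 ≈ 4.3, far larger than any earlier ratio.
That jump marks the point where a core electron is being removed. So the atom has 2 valence electrons.
A main-group element with 2 valence electrons is in group 2.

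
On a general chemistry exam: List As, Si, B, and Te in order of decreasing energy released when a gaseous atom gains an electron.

B is in period 2, group 13; Si is in period 3, group 14; As is in period 4, group 15; Te is in period 5, group 16.
Atoms with high Z_eff and room in the valence shell (especially the halogens) have the most exothermic electron affinities.
A diagonal step moves right (one effect) and down (the opposite effect) at once.
As > B: the two effects oppose for this pair; the across-period effect wins (78 vs 27 kJ/mol).
Si > As: period and group pull opposite ways; the down-group shift dominates (134 vs 78 kJ/mol).
Te > Si: period and group pull opposite ways; the across-period shift dominates (190 vs 134 kJ/mol).
Tabulated electron affinity (kJ/mol): B 27, Si 134, As 78, Te 190.
So from highest to lowest: Te > Si > As > B.

Te > Si > As > B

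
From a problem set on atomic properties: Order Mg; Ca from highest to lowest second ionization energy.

The second ionization energy removes an electron from the +1 ion. For each element: Mg⁺ still has 1 valence electron; Ca⁺ still has 1 valence electron.
All are still removing valence electrons, so compare the +1 ions as you would atoms: IE_2 generally rises across a period (higher Z_eff) and falls down a group (larger shell), subject to the usual subshell exceptions.
Valence configurations: Mg⁺ [Ne]3s¹, Ca⁺ [Ar]4s¹.
Tabulated IE_2 (kJ/mol): Mg 1451, Ca 1145.
So the second ionization energies run Ca < Mg.

Mg, Ca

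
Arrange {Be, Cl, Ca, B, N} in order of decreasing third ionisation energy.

Be, Ca, N, Cl, B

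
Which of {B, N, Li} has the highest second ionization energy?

Li

Consider each +1 ion: B⁺ still has 2 valence electrons; N⁺ still has 4 valence electrons; Li⁺ is the bare [He] core.
Core electrons are held far more tightly than valence electrons, so Li tops the IE_2 order.
Valence configurations: B⁺ [He]2s², N⁺ [He]2s²2p².
Tabulated IE_2 (kJ/mol): B 2427, N 2856, Li 7298.
Hence IE_2: B < N < Li.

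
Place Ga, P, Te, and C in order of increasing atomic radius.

C is in period 2, group 14; P is in period 3, group 15; Ga is in period 4, group 13; Te is in period 5, group 16.
Across a period the added protons contract the valence shell; down a group each new principal shell makes the atom larger.
Here both period and group differ, so the two effects have to be weighed against each other.
P > C: period and group pull opposite ways; the down-group shift dominates (111 vs 75 pm).
Ga > P: relative to P, both the across-period and down-group shifts push Ga's atomic radius up.
Te > Ga: period and group pull opposite ways; the down-group shift dominates (136 vs 124 pm).
For reference (pm): C 75, P 111, Ga 124, Te 136.
So from smallest to largest: C < P < Ga < Te.

C < P < Ga < Te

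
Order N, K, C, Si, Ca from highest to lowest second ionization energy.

K, N, C, Si, Ca

Consider each +1 ion: N⁺ still has 4 valence electrons; K⁺ is the bare [Ar] core; C⁺ still has 3 valence electrons; Si⁺ still has 3 valence electrons; Ca⁺ still has 1 valence electron.
Breaking into a closed-shell core is much more expensive than removing a leftover valence electron — K has the largest IE_2 here.
Valence configurations: N⁺ [He]2s²2p², C⁺ [He]2s²2p¹, Si⁺ [Ne]3s²3p¹, Ca⁺ [Ar]4s¹.
Tabulated IE_2 (kJ/mol): N 2856, K 3052, C 2353, Si 1577, Ca 1145.
Hence IE_2: Ca < Si < C < N < K.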